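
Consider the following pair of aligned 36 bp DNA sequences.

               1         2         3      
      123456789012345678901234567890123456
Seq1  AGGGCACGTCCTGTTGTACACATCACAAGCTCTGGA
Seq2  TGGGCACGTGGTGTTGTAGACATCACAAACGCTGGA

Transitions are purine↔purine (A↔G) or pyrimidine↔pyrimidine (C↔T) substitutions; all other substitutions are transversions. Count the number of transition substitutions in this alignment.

The sequences differ at positions 1 (A/T, transversion), 10 (C/G, transversion), 11 (C/G, transversion), 19 (C/G, transversion), 29 (G/A, transition), 31 (T/G, transversion).
Of the 6 differences, 1 transition and 5 transversions, so the answer is 1.

1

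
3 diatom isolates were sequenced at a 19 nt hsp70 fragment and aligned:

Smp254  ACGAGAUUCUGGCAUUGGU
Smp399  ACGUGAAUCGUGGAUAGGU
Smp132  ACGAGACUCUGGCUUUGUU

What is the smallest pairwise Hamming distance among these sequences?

Pairwise Hamming distances:
  Smp254 vs Smp399: 6
  Smp254 vs Smp132: 3
  Smp399 vs Smp132: 8
The smallest is 3, between Smp254 and Smp132.

3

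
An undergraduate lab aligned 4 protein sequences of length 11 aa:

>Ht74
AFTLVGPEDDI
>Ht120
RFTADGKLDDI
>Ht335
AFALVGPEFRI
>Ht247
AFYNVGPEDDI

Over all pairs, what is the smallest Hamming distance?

2

Pairwise Hamming distances:
  Ht74 vs Ht120: 5
  Ht74 vs Ht335: 3
  Ht74 vs Ht247: 2
  Ht120 vs Ht335: 8
  Ht120 vs Ht247: 6
  Ht335 vs Ht247: 4
The smallest is 2, between Ht74 and Ht247.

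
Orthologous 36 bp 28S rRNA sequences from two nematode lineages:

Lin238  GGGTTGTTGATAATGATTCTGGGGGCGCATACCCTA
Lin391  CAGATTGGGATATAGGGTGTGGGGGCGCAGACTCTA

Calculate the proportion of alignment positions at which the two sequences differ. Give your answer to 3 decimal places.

0.361

Differing sites — 1:G/C; 2:G/A; 4:T/A; 6:G/T; 7:T/G; 8:T/G; 13:A/T; 14:T/A; 16:A/G; 17:T/G; 19:C/G; 30:T/G; 33:C/T.
There are 13 differences over 36 sites, so p = 13/36 = 0.361.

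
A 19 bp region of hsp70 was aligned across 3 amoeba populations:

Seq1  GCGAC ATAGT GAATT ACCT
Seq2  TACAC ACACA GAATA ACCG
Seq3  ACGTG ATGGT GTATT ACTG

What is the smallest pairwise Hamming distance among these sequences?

Pairwise Hamming distances:
  Seq1 vs Seq2: 8
  Seq1 vs Seq3: 7
  Seq2 vs Seq3: 12
The smallest is 7, between Seq1 and Seq3.

7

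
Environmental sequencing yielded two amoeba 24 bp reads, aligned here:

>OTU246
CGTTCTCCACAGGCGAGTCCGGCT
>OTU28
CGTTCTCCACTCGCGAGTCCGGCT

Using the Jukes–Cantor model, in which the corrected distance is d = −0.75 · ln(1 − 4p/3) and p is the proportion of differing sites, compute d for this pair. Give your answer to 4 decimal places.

0.0883

Differing sites — 11:A/T; 12:G/C.
p = 2/24 = 0.083333.
d = −0.75 · ln(1 − (4/3)·0.083333) = −0.75 · ln(0.888889) = −0.75 · (-0.117783) = 0.0883.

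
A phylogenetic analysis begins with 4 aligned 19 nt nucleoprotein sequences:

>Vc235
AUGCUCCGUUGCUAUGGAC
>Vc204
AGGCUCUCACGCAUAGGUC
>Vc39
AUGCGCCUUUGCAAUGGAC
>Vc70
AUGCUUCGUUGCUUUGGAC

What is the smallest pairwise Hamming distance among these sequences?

2

Pairwise Hamming distances:
  Vc235 vs Vc204: 9
  Vc235 vs Vc39: 3
  Vc235 vs Vc70: 2
  Vc204 vs Vc39: 9
  Vc204 vs Vc70: 9
  Vc39 vs Vc70: 5
The smallest is 2, between Vc235 and Vc70.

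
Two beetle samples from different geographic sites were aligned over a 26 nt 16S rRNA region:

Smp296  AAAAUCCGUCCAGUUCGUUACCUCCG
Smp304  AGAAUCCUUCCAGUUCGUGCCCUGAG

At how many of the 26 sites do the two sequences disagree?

6

Differing sites — 2:A/G; 8:G/U; 19:U/G; 20:A/C; 24:C/G; 25:C/A.
That gives 6 mismatches out of 26 aligned sites, so the Hamming distance is 6.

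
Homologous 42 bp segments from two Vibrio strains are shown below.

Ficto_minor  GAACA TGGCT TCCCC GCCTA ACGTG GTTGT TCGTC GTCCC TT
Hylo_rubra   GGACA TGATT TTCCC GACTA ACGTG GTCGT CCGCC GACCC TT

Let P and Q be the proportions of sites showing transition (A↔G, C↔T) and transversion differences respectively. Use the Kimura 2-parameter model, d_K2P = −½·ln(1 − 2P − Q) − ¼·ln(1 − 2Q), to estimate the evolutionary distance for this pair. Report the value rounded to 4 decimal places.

Differing sites — 2:A/G (Ti); 8:G/A (Ti); 9:C/T (Ti); 12:C/T (Ti); 17:C/A (Tv); 28:T/C (Ti); 31:T/C (Ti); 34:T/C (Ti); 37:T/A (Tv).
Of the 9 differences, 7 transitions and 2 transversions over 42 sites: P = 7/42 = 0.166667, Q = 2/42 = 0.047619.
d = −0.5·ln(0.619047) − 0.25·ln(0.904762) = −0.5·(-0.479574) − 0.25·(-0.100083) = 0.2648.

0.2648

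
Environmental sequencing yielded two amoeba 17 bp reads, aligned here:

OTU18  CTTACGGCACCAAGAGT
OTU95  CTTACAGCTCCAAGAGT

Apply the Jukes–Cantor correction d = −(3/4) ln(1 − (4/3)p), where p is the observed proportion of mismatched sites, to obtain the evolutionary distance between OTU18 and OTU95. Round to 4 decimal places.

Mismatches occur at site 6 (G/A), site 9 (A/T).
p = 2/17 = 0.117647.
d = −0.75 · ln(1 − (4/3)·0.117647) = −0.75 · ln(0.843137) = −0.75 · (-0.170626) = 0.1280.

0.1280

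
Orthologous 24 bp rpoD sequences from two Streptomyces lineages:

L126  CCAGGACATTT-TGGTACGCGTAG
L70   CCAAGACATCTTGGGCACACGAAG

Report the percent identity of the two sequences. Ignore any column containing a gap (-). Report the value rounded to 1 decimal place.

73.9%

Excluding the 1 gap column leaves 23 comparable sites.
Differing sites — 4:G/A; 10:T/C; 13:T/G; 16:T/C; 19:G/A; 22:T/A.
17 of the 23 comparable sites match, so the percent identity is 17/23 × 100 = 73.9%.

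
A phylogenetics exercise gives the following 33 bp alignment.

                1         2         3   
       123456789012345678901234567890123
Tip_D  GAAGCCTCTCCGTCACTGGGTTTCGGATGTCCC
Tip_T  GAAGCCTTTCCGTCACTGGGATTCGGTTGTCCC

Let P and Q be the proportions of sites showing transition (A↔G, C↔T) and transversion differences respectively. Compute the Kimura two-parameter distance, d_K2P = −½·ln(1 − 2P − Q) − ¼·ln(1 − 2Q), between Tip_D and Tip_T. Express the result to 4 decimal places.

Mismatches occur at site 8 (C↔T, transition), site 21 (T↔A, transversion), site 27 (A↔T, transversion).
Of the 3 differences, 1 transition and 2 transversions over 33 sites: P = 1/33 = 0.030303, Q = 2/33 = 0.060606.
d = −0.5·ln(0.878788) − 0.25·ln(0.878788) = −0.5·(-0.129212) − 0.25·(-0.129212) = 0.0969.

0.0969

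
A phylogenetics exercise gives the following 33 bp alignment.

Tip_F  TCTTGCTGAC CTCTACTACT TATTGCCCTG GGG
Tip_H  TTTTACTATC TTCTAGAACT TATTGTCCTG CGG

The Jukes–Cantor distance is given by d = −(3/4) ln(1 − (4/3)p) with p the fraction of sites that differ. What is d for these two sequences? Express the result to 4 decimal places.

0.3390

The sequences differ at positions 2 (C/T), 5 (G/A), 8 (G/A), 9 (A/T), 11 (C/T), 16 (C/G), 17 (T/A), 26 (C/T), 31 (G/C).
p = 9/33 = 0.272727.
d = −0.75 · ln(1 − (4/3)·0.272727) = −0.75 · ln(0.636364) = −0.75 · (-0.451985) = 0.3390.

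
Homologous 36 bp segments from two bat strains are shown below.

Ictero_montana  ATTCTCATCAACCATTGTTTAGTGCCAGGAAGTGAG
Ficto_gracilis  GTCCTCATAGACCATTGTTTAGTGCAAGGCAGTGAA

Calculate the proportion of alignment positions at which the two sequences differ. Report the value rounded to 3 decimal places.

Differing sites — 1:A/G; 3:T/C; 9:C/A; 10:A/G; 26:C/A; 30:A/C; 36:G/A.
There are 7 differences over 36 sites, so p = 7/36 = 0.194.

0.194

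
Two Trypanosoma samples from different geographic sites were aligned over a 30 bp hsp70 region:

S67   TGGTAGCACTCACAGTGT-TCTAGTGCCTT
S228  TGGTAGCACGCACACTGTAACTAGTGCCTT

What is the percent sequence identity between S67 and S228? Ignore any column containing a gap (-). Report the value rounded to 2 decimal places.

89.66%

Excluding the 1 gap column leaves 29 comparable sites.
The sequences differ at positions 10 (T/G), 15 (G/C), 20 (T/A).
26 of the 29 comparable sites match, so the percent identity is 26/29 × 100 = 89.66%.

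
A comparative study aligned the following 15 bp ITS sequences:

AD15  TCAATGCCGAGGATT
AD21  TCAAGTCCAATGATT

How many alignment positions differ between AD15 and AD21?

Differing sites — 5:T/G; 6:G/T; 9:G/A; 11:G/T.
That gives 4 mismatches out of 15 aligned sites, so the Hamming distance is 4.

4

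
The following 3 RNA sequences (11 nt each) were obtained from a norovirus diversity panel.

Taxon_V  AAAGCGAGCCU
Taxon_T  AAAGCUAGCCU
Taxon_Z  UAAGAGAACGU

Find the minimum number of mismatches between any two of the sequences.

Pairwise Hamming distances:
  Taxon_V vs Taxon_T: 1
  Taxon_V vs Taxon_Z: 4
  Taxon_T vs Taxon_Z: 5
The smallest is 1, between Taxon_V and Taxon_T.

1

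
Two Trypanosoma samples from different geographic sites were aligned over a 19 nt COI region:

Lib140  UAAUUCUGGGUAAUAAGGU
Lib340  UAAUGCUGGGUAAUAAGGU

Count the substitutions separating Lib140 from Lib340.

1

Differing sites — 5:U/G.
That gives 1 mismatch out of 19 aligned sites, so the Hamming distance is 1.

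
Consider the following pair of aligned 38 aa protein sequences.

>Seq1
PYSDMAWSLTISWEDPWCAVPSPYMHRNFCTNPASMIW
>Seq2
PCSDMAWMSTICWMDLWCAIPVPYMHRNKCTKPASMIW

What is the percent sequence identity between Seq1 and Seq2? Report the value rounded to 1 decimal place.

Differing sites — 2:Y/C; 8:S/M; 9:L/S; 12:S/C; 14:E/M; 16:P/L; 20:V/I; 22:S/V; 29:F/K; 32:N/K.
28 of the 38 sites match, so the percent identity is 28/38 × 100 = 73.7%.

73.7%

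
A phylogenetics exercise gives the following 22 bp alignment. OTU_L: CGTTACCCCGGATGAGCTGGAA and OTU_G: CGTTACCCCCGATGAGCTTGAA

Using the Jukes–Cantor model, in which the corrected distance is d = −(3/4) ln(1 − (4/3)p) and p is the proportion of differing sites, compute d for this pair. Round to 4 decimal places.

0.0969

Mismatches occur at site 10 (G/C), site 19 (G/T).
p = 2/22 = 0.090909.
d = −0.75 · ln(1 − (4/3)·0.090909) = −0.75 · ln(0.878788) = −0.75 · (-0.129212) = 0.0969.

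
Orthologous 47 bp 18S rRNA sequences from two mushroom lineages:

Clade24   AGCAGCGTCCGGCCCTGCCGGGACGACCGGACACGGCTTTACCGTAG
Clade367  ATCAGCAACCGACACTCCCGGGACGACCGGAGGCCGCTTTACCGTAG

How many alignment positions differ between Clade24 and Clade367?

Differing sites — 2:G/T; 7:G/A; 8:T/A; 12:G/A; 14:C/A; 17:G/C; 32:C/G; 33:A/G; 35:G/C.
That gives 9 mismatches out of 47 aligned sites, so the Hamming distance is 9.

9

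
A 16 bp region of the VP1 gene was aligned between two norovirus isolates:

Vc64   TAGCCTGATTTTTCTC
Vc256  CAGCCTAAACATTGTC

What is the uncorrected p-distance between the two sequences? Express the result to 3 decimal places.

0.375

Differing sites — 1:T/C; 7:G/A; 9:T/A; 10:T/C; 11:T/A; 14:C/G.
There are 6 differences over 16 sites, so p = 6/16 = 0.375.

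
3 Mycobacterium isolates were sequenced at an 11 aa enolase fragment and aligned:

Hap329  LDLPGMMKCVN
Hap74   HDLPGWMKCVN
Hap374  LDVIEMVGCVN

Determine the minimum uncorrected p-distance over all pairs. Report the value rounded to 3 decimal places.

0.182

Pairwise Hamming distances:
  Hap329 vs Hap74: 2
  Hap329 vs Hap374: 5
  Hap74 vs Hap374: 7
The smallest is 2 mismatches, between Hap329 and Hap74; p = 2/11 = 0.182.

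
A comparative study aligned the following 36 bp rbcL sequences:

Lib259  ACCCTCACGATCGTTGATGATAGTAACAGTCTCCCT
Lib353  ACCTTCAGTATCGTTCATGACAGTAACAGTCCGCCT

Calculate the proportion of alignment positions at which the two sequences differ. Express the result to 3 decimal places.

0.194

Mismatches occur at site 4 (C/T), site 8 (C/G), site 9 (G/T), site 16 (G/C), site 21 (T/C), site 32 (T/C), site 33 (C/G).
There are 7 differences over 36 sites, so p = 7/36 = 0.194.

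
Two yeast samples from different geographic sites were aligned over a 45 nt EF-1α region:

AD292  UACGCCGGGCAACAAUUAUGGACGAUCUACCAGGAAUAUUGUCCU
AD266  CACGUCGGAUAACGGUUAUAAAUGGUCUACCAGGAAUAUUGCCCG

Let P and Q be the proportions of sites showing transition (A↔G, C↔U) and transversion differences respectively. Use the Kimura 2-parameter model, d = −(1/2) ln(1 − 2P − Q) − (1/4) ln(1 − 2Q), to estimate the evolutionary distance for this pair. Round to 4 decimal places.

Differing sites — 1:U/C (Ti); 5:C/U (Ti); 9:G/A (Ti); 10:C/U (Ti); 14:A/G (Ti); 15:A/G (Ti); 20:G/A (Ti); 21:G/A (Ti); 23:C/U (Ti); 25:A/G (Ti); 42:U/C (Ti); 45:U/G (Tv).
Of the 12 differences, 11 transitions and 1 transversion over 45 sites: P = 11/45 = 0.244444, Q = 1/45 = 0.022222.
d = −0.5·ln(0.488890) − 0.25·ln(0.955556) = −0.5·(-0.715618) − 0.25·(-0.045462) = 0.3692.

0.3692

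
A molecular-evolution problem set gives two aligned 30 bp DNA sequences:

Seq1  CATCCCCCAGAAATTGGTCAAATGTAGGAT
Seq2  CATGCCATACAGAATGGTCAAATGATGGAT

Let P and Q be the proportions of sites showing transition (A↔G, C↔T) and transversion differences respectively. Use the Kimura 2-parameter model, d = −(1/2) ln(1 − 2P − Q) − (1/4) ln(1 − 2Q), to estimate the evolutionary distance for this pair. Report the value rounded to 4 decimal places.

Mismatches occur at site 4 (C/G, transversion), site 7 (C/A, transversion), site 8 (C/T, transition), site 10 (G/C, transversion), site 12 (A/G, transition), site 14 (T/A, transversion), site 25 (T/A, transversion), site 26 (A/T, transversion).
Of the 8 differences, 2 transitions and 6 transversions over 30 sites: P = 2/30 = 0.066667, Q = 6/30 = 0.200000.
d = −0.5·ln(0.666666) − 0.25·ln(0.600000) = −0.5·(-0.405466) − 0.25·(-0.510826) = 0.3304.

0.3304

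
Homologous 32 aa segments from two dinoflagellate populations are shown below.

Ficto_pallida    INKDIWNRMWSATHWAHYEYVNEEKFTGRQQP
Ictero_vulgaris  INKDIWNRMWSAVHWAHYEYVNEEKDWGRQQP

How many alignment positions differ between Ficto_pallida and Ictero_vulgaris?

The sequences differ at positions 13 (T/V), 26 (F/D), 27 (T/W).
That gives 3 mismatches out of 32 aligned sites, so the Hamming distance is 3.

3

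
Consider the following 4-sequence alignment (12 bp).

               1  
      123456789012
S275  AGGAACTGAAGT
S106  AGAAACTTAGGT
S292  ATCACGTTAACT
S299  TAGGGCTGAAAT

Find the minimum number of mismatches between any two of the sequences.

3

Pairwise Hamming distances:
  S275 vs S106: 3
  S275 vs S292: 6
  S275 vs S299: 5
  S106 vs S292: 6
  S106 vs S299: 8
  S292 vs S299: 8
The smallest is 3, between S275 and S106.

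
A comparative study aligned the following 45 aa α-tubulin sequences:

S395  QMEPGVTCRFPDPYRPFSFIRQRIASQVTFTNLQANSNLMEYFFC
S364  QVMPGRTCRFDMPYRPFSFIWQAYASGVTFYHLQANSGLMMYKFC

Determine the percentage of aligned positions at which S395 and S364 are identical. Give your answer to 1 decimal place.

68.9%

Differing sites — 2:M/V; 3:E/M; 6:V/R; 11:P/D; 12:D/M; 21:R/W; 23:R/A; 24:I/Y; 27:Q/G; 31:T/Y; 32:N/H; 38:N/G; 41:E/M; 43:F/K.
31 of the 45 sites match, so the percent identity is 31/45 × 100 = 68.9%.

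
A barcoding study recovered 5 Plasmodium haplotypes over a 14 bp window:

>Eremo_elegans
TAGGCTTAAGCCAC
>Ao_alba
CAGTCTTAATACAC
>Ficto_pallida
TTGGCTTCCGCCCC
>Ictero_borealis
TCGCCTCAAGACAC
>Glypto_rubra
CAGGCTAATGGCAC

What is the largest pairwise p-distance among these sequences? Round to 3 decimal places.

Pairwise Hamming distances:
  Eremo_elegans vs Ao_alba: 4
  Eremo_elegans vs Ficto_pallida: 4
  Eremo_elegans vs Ictero_borealis: 4
  Eremo_elegans vs Glypto_rubra: 4
  Ao_alba vs Ficto_pallida: 8
  Ao_alba vs Ictero_borealis: 5
  Ao_alba vs Glypto_rubra: 5
  Ficto_pallida vs Ictero_borealis: 7
  Ficto_pallida vs Glypto_rubra: 7
  Ictero_borealis vs Glypto_rubra: 6
The largest is 8 mismatches, between Ao_alba and Ficto_pallida; p = 8/14 = 0.571.

0.571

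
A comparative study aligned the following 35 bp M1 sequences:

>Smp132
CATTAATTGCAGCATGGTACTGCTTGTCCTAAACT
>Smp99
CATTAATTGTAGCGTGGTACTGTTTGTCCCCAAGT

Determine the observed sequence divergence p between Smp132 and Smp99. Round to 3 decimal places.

Differing sites — 10:C/T; 14:A/G; 23:C/T; 30:T/C; 31:A/C; 34:C/G.
There are 6 differences over 35 sites, so p = 6/35 = 0.171.

0.171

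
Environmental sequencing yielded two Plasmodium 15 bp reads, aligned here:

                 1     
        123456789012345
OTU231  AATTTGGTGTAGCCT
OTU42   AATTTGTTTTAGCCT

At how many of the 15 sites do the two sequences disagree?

2

The sequences differ at positions 7 (G/T), 9 (G/T).
That gives 2 mismatches out of 15 aligned sites, so the Hamming distance is 2.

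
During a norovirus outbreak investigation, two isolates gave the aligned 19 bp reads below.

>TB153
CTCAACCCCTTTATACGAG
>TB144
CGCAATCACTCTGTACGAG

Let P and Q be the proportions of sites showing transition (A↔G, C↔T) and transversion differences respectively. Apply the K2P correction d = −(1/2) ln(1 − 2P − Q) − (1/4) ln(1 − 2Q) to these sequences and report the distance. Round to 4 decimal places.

0.3324

The sequences differ at positions 2 (T/G, transversion), 6 (C/T, transition), 8 (C/A, transversion), 11 (T/C, transition), 13 (A/G, transition).
Of the 5 differences, 3 transitions and 2 transversions over 19 sites: P = 3/19 = 0.157895, Q = 2/19 = 0.105263.
d = −0.5·ln(0.578947) − 0.25·ln(0.789474) = −0.5·(-0.546544) − 0.25·(-0.236388) = 0.3324.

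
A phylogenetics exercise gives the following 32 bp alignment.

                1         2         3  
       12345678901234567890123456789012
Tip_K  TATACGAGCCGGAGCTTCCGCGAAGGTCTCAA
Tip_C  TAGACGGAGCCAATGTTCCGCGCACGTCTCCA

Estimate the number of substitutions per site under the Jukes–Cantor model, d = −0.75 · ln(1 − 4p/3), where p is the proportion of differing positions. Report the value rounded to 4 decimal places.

Differing sites — 3:T/G; 7:A/G; 8:G/A; 9:C/G; 11:G/C; 12:G/A; 14:G/T; 15:C/G; 23:A/C; 25:G/C; 31:A/C.
p = 11/32 = 0.343750.
d = −0.75 · ln(1 − (4/3)·0.343750) = −0.75 · ln(0.541667) = −0.75 · (-0.613104) = 0.4598.

0.4598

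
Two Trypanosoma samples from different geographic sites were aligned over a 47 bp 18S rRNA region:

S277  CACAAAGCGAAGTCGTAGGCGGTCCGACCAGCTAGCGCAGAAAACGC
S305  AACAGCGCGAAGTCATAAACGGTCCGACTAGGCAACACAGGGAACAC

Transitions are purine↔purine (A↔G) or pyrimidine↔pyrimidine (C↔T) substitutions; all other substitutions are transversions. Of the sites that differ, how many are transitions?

Differing sites — 1:C/A (Tv); 5:A/G (Ti); 6:A/C (Tv); 15:G/A (Ti); 18:G/A (Ti); 19:G/A (Ti); 29:C/T (Ti); 32:C/G (Tv); 33:T/C (Ti); 35:G/A (Ti); 37:G/A (Ti); 41:A/G (Ti); 42:A/G (Ti); 46:G/A (Ti).
Of the 14 differences, 11 transitions and 3 transversions, so the answer is 11.

11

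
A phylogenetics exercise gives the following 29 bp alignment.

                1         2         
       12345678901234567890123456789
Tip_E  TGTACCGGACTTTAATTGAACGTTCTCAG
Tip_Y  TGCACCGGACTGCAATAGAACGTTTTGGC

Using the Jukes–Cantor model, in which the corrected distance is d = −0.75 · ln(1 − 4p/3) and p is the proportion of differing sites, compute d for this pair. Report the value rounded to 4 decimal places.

0.3439

Mismatches occur at site 3 (T/C), site 12 (T/G), site 13 (T/C), site 17 (T/A), site 25 (C/T), site 27 (C/G), site 28 (A/G), site 29 (G/C).
p = 8/29 = 0.275862.
d = −0.75 · ln(1 − (4/3)·0.275862) = −0.75 · ln(0.632184) = −0.75 · (-0.458575) = 0.3439.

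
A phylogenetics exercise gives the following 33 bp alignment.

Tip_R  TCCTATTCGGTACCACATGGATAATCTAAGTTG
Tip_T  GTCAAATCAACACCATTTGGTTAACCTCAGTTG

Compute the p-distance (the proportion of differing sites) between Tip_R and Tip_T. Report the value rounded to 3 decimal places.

Differing sites — 1:T/G; 2:C/T; 4:T/A; 6:T/A; 9:G/A; 10:G/A; 11:T/C; 16:C/T; 17:A/T; 21:A/T; 25:T/C; 28:A/C.
There are 12 differences over 33 sites, so p = 12/33 = 0.364.

0.364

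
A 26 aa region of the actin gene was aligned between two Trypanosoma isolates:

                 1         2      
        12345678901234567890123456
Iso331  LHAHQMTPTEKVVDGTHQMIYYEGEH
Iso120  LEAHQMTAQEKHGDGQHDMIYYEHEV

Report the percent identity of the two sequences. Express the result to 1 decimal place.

65.4%

The sequences differ at positions 2 (H/E), 8 (P/A), 9 (T/Q), 12 (V/H), 13 (V/G), 16 (T/Q), 18 (Q/D), 24 (G/H), 26 (H/V).
17 of the 26 sites match, so the percent identity is 17/26 × 100 = 65.4%.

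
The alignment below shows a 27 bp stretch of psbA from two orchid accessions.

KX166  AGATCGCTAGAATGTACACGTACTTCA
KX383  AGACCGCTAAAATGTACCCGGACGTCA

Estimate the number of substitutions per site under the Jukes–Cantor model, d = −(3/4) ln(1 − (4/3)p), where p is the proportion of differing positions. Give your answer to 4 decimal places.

Mismatches occur at site 4 (T↔C), site 10 (G↔A), site 18 (A↔C), site 21 (T↔G), site 24 (T↔G).
p = 5/27 = 0.185185.
d = −0.75 · ln(1 − (4/3)·0.185185) = −0.75 · ln(0.753087) = −0.75 · (-0.283575) = 0.2127.

0.2127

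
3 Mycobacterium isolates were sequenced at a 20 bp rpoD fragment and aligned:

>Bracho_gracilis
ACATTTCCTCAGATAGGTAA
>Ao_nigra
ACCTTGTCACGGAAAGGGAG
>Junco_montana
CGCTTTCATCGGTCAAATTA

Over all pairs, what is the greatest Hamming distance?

Pairwise Hamming distances:
  Bracho_gracilis vs Ao_nigra: 8
  Bracho_gracilis vs Junco_montana: 10
  Ao_nigra vs Junco_montana: 13
The largest is 13, between Ao_nigra and Junco_montana.

13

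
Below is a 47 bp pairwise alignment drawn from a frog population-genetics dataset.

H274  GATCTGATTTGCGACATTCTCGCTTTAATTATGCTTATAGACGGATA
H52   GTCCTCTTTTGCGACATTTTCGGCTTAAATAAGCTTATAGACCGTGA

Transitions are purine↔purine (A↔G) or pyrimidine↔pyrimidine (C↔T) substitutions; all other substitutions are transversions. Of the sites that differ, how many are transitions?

Mismatches occur at site 2 (A→T, transversion), site 3 (T→C, transition), site 6 (G→C, transversion), site 7 (A→T, transversion), site 19 (C→T, transition), site 23 (C→G, transversion), site 24 (T→C, transition), site 29 (T→A, transversion), site 32 (T→A, transversion), site 43 (G→C, transversion), site 45 (A→T, transversion), site 46 (T→G, transversion).
Of the 12 differences, 3 transitions and 9 transversions, so the answer is 3.

3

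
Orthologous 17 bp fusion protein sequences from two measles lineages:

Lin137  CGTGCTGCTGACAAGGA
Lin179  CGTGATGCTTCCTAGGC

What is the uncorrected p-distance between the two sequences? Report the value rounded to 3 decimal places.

Mismatches occur at site 5 (C→A), site 10 (G→T), site 11 (A→C), site 13 (A→T), site 17 (A→C).
There are 5 differences over 17 sites, so p = 5/17 = 0.294.

0.294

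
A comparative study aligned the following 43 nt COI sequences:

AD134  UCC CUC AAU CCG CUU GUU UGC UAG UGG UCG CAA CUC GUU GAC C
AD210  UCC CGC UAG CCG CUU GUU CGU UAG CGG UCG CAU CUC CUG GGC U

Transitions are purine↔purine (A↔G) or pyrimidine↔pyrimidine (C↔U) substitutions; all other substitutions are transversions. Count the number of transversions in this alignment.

Differing sites — 5:U/G (Tv); 7:A/U (Tv); 9:U/G (Tv); 19:U/C (Ti); 21:C/U (Ti); 25:U/C (Ti); 33:A/U (Tv); 37:G/C (Tv); 39:U/G (Tv); 41:A/G (Ti); 43:C/U (Ti).
Of the 11 differences, 5 transitions and 6 transversions, so the answer is 6.

6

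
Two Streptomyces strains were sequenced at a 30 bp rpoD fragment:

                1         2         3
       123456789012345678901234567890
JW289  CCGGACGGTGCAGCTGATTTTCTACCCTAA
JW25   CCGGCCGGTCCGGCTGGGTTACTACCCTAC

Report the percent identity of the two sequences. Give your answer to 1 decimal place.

76.7%

Mismatches occur at site 5 (A→C), site 10 (G→C), site 12 (A→G), site 17 (A→G), site 18 (T→G), site 21 (T→A), site 30 (A→C).
23 of the 30 sites match, so the percent identity is 23/30 × 100 = 76.7%.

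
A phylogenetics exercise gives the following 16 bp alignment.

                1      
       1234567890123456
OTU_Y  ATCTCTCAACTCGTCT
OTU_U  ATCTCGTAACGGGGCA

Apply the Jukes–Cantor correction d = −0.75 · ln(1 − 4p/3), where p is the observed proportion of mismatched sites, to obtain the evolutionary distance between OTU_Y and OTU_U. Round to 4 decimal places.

Mismatches occur at site 6 (T/G), site 7 (C/T), site 11 (T/G), site 12 (C/G), site 14 (T/G), site 16 (T/A).
p = 6/16 = 0.375000.
d = −0.75 · ln(1 − (4/3)·0.375000) = −0.75 · ln(0.500000) = −0.75 · (-0.693147) = 0.5199.

0.5199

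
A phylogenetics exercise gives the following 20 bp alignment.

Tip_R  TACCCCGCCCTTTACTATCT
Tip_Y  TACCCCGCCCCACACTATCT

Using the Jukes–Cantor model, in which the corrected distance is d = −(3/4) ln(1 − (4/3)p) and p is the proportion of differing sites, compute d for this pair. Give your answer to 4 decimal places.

Mismatches occur at site 11 (T/C), site 12 (T/A), site 13 (T/C).
p = 3/20 = 0.150000.
d = −0.75 · ln(1 − (4/3)·0.150000) = −0.75 · ln(0.800000) = −0.75 · (-0.223144) = 0.1674.

0.1674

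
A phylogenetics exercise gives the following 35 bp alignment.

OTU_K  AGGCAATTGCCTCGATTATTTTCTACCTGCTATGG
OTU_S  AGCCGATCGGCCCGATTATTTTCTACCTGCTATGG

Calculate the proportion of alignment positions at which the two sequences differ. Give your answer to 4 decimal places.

0.1429

Differing sites — 3:G/C; 5:A/G; 8:T/C; 10:C/G; 12:T/C.
There are 5 differences over 35 sites, so p = 5/35 = 0.1429.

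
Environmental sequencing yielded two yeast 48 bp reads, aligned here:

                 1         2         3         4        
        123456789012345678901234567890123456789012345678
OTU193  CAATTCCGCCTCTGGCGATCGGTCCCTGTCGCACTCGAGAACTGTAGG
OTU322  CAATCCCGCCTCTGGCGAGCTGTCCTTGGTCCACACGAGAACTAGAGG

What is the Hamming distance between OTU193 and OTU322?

10

The sequences differ at positions 5 (T/C), 19 (T/G), 21 (G/T), 26 (C/T), 29 (T/G), 30 (C/T), 31 (G/C), 35 (T/A), 44 (G/A), 45 (T/G).
That gives 10 mismatches out of 48 aligned sites, so the Hamming distance is 10.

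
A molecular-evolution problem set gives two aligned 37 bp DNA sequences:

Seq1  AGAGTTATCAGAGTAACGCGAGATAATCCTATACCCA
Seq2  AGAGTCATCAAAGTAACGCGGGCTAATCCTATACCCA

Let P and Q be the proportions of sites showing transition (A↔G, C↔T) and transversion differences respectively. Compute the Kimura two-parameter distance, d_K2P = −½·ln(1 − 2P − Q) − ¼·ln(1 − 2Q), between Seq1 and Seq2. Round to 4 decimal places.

0.1188

Differing sites — 6:T/C (Ti); 11:G/A (Ti); 21:A/G (Ti); 23:A/C (Tv).
Of the 4 differences, 3 transitions and 1 transversion over 37 sites: P = 3/37 = 0.081081, Q = 1/37 = 0.027027.
d = −0.5·ln(0.810811) − 0.25·ln(0.945946) = −0.5·(-0.209720) − 0.25·(-0.055570) = 0.1188.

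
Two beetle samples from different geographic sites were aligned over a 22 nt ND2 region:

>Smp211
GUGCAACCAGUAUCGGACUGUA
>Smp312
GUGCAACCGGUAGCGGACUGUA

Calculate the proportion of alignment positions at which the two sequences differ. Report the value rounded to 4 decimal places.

0.0909

The sequences differ at positions 9 (A/G), 13 (U/G).
There are 2 differences over 22 sites, so p = 2/22 = 0.0909.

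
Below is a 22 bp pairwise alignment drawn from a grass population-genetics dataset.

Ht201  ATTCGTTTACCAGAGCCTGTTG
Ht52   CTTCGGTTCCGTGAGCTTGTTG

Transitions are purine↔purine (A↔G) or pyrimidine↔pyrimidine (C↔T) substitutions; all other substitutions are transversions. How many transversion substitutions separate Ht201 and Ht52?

Mismatches occur at site 1 (A↔C, transversion), site 6 (T↔G, transversion), site 9 (A↔C, transversion), site 11 (C↔G, transversion), site 12 (A↔T, transversion), site 17 (C↔T, transition).
Of the 6 differences, 1 transition and 5 transversions, so the answer is 5.

5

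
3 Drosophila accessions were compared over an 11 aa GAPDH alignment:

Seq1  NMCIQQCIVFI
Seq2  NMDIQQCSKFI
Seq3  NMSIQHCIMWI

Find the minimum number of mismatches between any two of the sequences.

Pairwise Hamming distances:
  Seq1 vs Seq2: 3
  Seq1 vs Seq3: 4
  Seq2 vs Seq3: 5
The smallest is 3, between Seq1 and Seq2.

3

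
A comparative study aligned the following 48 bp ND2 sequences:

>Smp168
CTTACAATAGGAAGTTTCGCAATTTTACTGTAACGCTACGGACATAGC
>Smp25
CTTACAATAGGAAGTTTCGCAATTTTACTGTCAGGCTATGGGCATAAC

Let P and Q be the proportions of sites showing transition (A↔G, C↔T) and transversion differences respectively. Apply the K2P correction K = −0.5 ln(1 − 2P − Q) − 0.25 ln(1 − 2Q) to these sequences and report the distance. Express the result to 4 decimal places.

0.1129

The sequences differ at positions 32 (A/C, transversion), 34 (C/G, transversion), 39 (C/T, transition), 42 (A/G, transition), 47 (G/A, transition).
Of the 5 differences, 3 transitions and 2 transversions over 48 sites: P = 3/48 = 0.062500, Q = 2/48 = 0.041667.
d = −0.5·ln(0.833333) − 0.25·ln(0.916666) = −0.5·(-0.182322) − 0.25·(-0.087012) = 0.1129.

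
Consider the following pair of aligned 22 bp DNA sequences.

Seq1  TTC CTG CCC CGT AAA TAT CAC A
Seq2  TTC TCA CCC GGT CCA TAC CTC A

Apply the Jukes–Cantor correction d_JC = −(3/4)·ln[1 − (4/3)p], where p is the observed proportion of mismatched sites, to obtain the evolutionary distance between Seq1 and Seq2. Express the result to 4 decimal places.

The sequences differ at positions 4 (C/T), 5 (T/C), 6 (G/A), 10 (C/G), 13 (A/C), 14 (A/C), 18 (T/C), 20 (A/T).
p = 8/22 = 0.363636.
d = −0.75 · ln(1 − (4/3)·0.363636) = −0.75 · ln(0.515152) = −0.75 · (-0.663293) = 0.4975.

0.4975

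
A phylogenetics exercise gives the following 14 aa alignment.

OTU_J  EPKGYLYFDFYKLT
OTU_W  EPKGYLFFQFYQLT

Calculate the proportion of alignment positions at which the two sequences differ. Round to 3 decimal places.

0.214

Mismatches occur at site 7 (Y/F), site 9 (D/Q), site 12 (K/Q).
There are 3 differences over 14 sites, so p = 3/14 = 0.214.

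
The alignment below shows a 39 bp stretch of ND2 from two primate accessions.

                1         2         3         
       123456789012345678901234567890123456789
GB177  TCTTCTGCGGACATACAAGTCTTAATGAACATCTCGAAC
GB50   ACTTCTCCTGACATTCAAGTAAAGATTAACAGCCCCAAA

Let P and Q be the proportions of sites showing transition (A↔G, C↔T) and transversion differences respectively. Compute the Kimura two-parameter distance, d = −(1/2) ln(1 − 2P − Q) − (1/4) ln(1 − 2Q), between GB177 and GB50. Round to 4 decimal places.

Differing sites — 1:T/A (Tv); 7:G/C (Tv); 9:G/T (Tv); 15:A/T (Tv); 21:C/A (Tv); 22:T/A (Tv); 23:T/A (Tv); 24:A/G (Ti); 27:G/T (Tv); 32:T/G (Tv); 34:T/C (Ti); 36:G/C (Tv); 39:C/A (Tv).
Of the 13 differences, 2 transitions and 11 transversions over 39 sites: P = 2/39 = 0.051282, Q = 11/39 = 0.282051.
d = −0.5·ln(0.615385) − 0.25·ln(0.435898) = −0.5·(-0.485507) − 0.25·(-0.830347) = 0.4503.

0.4503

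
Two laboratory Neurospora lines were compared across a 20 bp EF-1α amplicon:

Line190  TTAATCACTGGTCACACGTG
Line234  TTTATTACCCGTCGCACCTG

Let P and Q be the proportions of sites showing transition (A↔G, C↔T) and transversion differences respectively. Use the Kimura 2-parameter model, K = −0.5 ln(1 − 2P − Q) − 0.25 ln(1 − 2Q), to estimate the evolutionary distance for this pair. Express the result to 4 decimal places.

0.3881

The sequences differ at positions 3 (A/T, transversion), 6 (C/T, transition), 9 (T/C, transition), 10 (G/C, transversion), 14 (A/G, transition), 18 (G/C, transversion).
Of the 6 differences, 3 transitions and 3 transversions over 20 sites: P = 3/20 = 0.150000, Q = 3/20 = 0.150000.
d = −0.5·ln(0.550000) − 0.25·ln(0.700000) = −0.5·(-0.597837) − 0.25·(-0.356675) = 0.3881.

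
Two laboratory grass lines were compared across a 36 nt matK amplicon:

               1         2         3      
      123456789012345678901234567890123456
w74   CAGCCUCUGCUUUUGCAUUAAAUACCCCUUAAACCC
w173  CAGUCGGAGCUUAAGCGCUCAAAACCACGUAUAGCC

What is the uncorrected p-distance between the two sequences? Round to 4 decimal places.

Differing sites — 4:C/U; 6:U/G; 7:C/G; 8:U/A; 13:U/A; 14:U/A; 17:A/G; 18:U/C; 20:A/C; 23:U/A; 27:C/A; 29:U/G; 32:A/U; 34:C/G.
There are 14 differences over 36 sites, so p = 14/36 = 0.3889.

0.3889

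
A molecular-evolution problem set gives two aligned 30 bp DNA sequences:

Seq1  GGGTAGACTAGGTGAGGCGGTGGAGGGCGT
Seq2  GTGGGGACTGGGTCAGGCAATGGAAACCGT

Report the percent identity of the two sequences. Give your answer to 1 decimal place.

Mismatches occur at site 2 (G/T), site 4 (T/G), site 5 (A/G), site 10 (A/G), site 14 (G/C), site 19 (G/A), site 20 (G/A), site 25 (G/A), site 26 (G/A), site 27 (G/C).
20 of the 30 sites match, so the percent identity is 20/30 × 100 = 66.7%.

66.7%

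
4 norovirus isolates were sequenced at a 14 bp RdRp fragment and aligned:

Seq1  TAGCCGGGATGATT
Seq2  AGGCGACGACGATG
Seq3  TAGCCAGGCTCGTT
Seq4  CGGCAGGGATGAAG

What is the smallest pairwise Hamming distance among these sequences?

Pairwise Hamming distances:
  Seq1 vs Seq2: 7
  Seq1 vs Seq3: 4
  Seq1 vs Seq4: 5
  Seq2 vs Seq3: 9
  Seq2 vs Seq4: 6
  Seq3 vs Seq4: 9
The smallest is 4, between Seq1 and Seq3.

4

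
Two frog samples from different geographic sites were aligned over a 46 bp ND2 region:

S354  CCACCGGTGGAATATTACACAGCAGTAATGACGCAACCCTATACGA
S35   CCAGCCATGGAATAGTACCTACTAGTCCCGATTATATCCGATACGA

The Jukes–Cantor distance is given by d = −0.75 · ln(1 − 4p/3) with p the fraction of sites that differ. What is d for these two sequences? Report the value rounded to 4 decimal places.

Differing sites — 4:C/G; 6:G/C; 7:G/A; 15:T/G; 19:A/C; 20:C/T; 22:G/C; 23:C/T; 27:A/C; 28:A/C; 29:T/C; 32:C/T; 33:G/T; 34:C/A; 35:A/T; 37:C/T; 40:T/G.
p = 17/46 = 0.369565.
d = −0.75 · ln(1 − (4/3)·0.369565) = −0.75 · ln(0.507247) = −0.75 · (-0.678757) = 0.5091.

0.5091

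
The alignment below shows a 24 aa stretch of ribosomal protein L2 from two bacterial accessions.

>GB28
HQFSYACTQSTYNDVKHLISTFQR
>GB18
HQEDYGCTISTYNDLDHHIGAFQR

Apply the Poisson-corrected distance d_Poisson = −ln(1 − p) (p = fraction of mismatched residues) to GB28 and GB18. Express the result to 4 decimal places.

0.4700

Mismatches occur at site 3 (F/E), site 4 (S/D), site 6 (A/G), site 9 (Q/I), site 15 (V/L), site 16 (K/D), site 18 (L/H), site 20 (S/G), site 21 (T/A).
p = 9/24 = 0.375000.
d = −ln(1 − 0.375000) = −ln(0.625000) = 0.4700.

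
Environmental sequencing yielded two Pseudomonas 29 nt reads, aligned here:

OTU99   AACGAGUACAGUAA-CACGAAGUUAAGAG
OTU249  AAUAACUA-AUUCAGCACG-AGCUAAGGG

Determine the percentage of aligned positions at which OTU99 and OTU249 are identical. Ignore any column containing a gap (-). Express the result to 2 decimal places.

Excluding the 3 gap columns leaves 26 comparable sites.
Differing sites — 3:C/U; 4:G/A; 6:G/C; 11:G/U; 13:A/C; 23:U/C; 28:A/G.
19 of the 26 comparable sites match, so the percent identity is 19/26 × 100 = 73.08%.

73.08%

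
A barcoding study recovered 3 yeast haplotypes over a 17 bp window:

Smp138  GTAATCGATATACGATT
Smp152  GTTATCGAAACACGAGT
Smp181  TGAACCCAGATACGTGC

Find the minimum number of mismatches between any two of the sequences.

Pairwise Hamming distances:
  Smp138 vs Smp152: 4
  Smp138 vs Smp181: 8
  Smp152 vs Smp181: 9
The smallest is 4, between Smp138 and Smp152.

4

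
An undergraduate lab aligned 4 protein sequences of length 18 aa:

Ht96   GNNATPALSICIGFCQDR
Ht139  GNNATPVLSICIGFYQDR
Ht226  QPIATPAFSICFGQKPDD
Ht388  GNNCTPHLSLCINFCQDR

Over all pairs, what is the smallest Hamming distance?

Pairwise Hamming distances:
  Ht96 vs Ht139: 2
  Ht96 vs Ht226: 9
  Ht96 vs Ht388: 4
  Ht139 vs Ht226: 10
  Ht139 vs Ht388: 5
  Ht226 vs Ht388: 13
The smallest is 2, between Ht96 and Ht139.

2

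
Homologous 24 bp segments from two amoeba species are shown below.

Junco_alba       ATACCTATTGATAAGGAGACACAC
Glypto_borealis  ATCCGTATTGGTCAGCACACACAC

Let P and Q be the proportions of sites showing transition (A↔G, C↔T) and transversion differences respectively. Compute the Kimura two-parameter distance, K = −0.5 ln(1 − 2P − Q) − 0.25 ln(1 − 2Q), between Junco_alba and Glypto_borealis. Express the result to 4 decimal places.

0.3072

Mismatches occur at site 3 (A→C, transversion), site 5 (C→G, transversion), site 11 (A→G, transition), site 13 (A→C, transversion), site 16 (G→C, transversion), site 18 (G→C, transversion).
Of the 6 differences, 1 transition and 5 transversions over 24 sites: P = 1/24 = 0.041667, Q = 5/24 = 0.208333.
d = −0.5·ln(0.708333) − 0.25·ln(0.583334) = −0.5·(-0.344841) − 0.25·(-0.538995) = 0.3072.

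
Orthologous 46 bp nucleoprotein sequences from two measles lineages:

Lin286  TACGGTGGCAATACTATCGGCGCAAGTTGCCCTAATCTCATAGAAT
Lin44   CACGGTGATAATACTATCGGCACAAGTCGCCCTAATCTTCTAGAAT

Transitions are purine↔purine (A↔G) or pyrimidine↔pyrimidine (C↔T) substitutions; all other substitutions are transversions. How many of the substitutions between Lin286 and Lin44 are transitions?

6

Mismatches occur at site 1 (T→C, transition), site 8 (G→A, transition), site 9 (C→T, transition), site 22 (G→A, transition), site 28 (T→C, transition), site 39 (C→T, transition), site 40 (A→C, transversion).
Of the 7 differences, 6 transitions and 1 transversion, so the answer is 6.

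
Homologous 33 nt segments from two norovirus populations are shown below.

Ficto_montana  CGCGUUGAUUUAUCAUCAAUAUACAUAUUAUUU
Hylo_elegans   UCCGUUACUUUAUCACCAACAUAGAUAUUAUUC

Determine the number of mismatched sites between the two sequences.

Differing sites — 1:C/U; 2:G/C; 7:G/A; 8:A/C; 16:U/C; 20:U/C; 24:C/G; 33:U/C.
That gives 8 mismatches out of 33 aligned sites, so the Hamming distance is 8.

8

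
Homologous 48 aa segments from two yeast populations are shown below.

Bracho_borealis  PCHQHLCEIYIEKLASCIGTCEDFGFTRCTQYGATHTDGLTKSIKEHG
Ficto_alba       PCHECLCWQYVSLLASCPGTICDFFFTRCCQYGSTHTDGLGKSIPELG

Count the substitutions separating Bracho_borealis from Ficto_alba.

Mismatches occur at site 4 (Q/E), site 5 (H/C), site 8 (E/W), site 9 (I/Q), site 11 (I/V), site 12 (E/S), site 13 (K/L), site 18 (I/P), site 21 (C/I), site 22 (E/C), site 25 (G/F), site 30 (T/C), site 34 (A/S), site 41 (T/G), site 45 (K/P), site 47 (H/L).
That gives 16 mismatches out of 48 aligned sites, so the Hamming distance is 16.

16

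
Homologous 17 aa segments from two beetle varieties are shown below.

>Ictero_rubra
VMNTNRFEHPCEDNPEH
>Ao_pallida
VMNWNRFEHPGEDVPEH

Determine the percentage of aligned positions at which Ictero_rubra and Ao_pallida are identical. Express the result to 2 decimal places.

82.35%

Mismatches occur at site 4 (T→W), site 11 (C→G), site 14 (N→V).
14 of the 17 sites match, so the percent identity is 14/17 × 100 = 82.35%.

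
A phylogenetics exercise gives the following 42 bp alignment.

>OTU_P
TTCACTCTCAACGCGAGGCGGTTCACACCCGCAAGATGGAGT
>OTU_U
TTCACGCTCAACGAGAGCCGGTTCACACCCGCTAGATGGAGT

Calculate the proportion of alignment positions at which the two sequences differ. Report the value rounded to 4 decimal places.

0.0952

The sequences differ at positions 6 (T/G), 14 (C/A), 18 (G/C), 33 (A/T).
There are 4 differences over 42 sites, so p = 4/42 = 0.0952.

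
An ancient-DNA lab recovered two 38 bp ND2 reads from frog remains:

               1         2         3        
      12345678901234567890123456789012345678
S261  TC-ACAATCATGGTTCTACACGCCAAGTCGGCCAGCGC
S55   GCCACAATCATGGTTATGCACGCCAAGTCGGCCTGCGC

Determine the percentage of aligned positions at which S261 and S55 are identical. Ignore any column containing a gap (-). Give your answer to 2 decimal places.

Excluding the 1 gap column leaves 37 comparable sites.
The sequences differ at positions 1 (T/G), 16 (C/A), 18 (A/G), 34 (A/T).
33 of the 37 comparable sites match, so the percent identity is 33/37 × 100 = 89.19%.

89.19%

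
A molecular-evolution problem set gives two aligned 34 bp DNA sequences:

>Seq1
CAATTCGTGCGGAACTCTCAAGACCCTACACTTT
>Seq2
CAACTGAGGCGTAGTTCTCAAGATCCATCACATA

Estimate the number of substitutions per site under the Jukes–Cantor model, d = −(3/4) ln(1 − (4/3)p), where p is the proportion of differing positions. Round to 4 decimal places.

0.4770

Differing sites — 4:T/C; 6:C/G; 7:G/A; 8:T/G; 12:G/T; 14:A/G; 15:C/T; 24:C/T; 27:T/A; 28:A/T; 32:T/A; 34:T/A.
p = 12/34 = 0.352941.
d = −0.75 · ln(1 − (4/3)·0.352941) = −0.75 · ln(0.529412) = −0.75 · (-0.635988) = 0.4770.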